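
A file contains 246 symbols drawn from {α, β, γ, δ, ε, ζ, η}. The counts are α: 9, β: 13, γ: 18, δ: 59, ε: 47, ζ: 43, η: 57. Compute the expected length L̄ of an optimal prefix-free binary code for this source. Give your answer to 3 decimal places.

Probabilities are the counts divided by 246.
Repeatedly combine the two least-probable nodes; the expected code length is the sum of the merged weights.
merge 3/82 + 13/246 → 11/123
merge 3/41 + 11/123 → 20/123
merge 20/123 + 43/246 → 83/246
merge 47/246 + 19/82 → 52/123
merge 59/246 + 83/246 → 71/123
merge 52/123 + 71/123 → 1
L = 11/123 + 20/123 + 83/246 + 52/123 + 71/123 + 1 = 637/246 ≈ 2.589 bits/symbol.

2.589 bits/symbol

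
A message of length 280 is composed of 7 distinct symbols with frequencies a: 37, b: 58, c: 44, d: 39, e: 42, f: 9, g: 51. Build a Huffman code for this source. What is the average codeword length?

Probabilities are the counts divided by 280.
Repeatedly combine the two least-probable nodes; the expected code length is the sum of the merged weights.
merge 9/280 + 37/280 → 23/140
merge 39/280 + 3/20 → 81/280
merge 11/70 + 23/140 → 9/28
merge 51/280 + 29/140 → 109/280
merge 81/280 + 9/28 → 171/280
merge 109/280 + 171/280 → 1
L = 23/140 + 81/280 + 9/28 + 109/280 + 171/280 + 1 = 111/40 = 2.775 bits/symbol.

2.775 bits/symbol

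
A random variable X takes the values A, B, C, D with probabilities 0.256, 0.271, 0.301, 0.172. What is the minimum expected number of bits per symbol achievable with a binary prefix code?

Repeatedly combine the two least-probable nodes; the expected code length is the sum of the merged weights.
merge 43/250 + 32/125 → 107/250
merge 271/1000 + 301/1000 → 143/250
merge 107/250 + 143/250 → 1
L = 107/250 + 143/250 + 1 = 2 bits/symbol.

2 bits/symbol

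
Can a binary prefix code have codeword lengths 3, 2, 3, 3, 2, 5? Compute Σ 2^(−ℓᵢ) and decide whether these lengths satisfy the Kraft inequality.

With common denominator 2^5 = 32: Σ 2^(−ℓᵢ) = 4/32 + 8/32 + 4/32 + 4/32 + 8/32 + 1/32 = 29/32 = 0.90625.
Kraft's inequality requires Σ ≤ 1; here Σ = 0.90625 ≤ 1, so such a prefix code exists.

0.90625; yes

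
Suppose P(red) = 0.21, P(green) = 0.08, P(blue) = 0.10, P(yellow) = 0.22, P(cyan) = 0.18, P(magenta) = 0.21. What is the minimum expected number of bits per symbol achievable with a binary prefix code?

Repeatedly combine the two least-probable nodes; the expected code length is the sum of the merged weights.
merge 2/25 + 1/10 → 9/50
merge 9/50 + 9/50 → 9/25
merge 21/100 + 21/100 → 21/50
merge 11/50 + 9/25 → 29/50
merge 21/50 + 29/50 → 1
L = 9/50 + 9/25 + 21/50 + 29/50 + 1 = 127/50 = 2.54 bits/symbol.

2.54 bits/symbol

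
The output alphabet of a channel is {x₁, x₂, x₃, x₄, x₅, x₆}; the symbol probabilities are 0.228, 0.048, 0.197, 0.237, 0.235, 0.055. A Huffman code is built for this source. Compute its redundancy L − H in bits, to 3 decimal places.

Entropy H = −Σ p log₂ p ≈ 2.3717 bits.
Huffman merges: 6/125+11/200→103/1000; 103/1000+197/1000→3/10; 57/250+47/200→463/1000; 237/1000+3/10→537/1000; 463/1000+537/1000→1. L = 2403/1000 ≈ 2.4030.
L − H = 2.4030 − 2.3717 = 0.031 bits.

0.031 bits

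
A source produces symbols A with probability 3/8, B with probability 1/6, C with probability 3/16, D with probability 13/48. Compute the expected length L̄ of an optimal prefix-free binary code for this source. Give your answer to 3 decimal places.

Repeatedly combine the two least-probable nodes; the expected code length is the sum of the merged weights.
merge 1/6 + 3/16 → 17/48
merge 13/48 + 17/48 → 5/8
merge 3/8 + 5/8 → 1
L = 17/48 + 5/8 + 1 = 95/48 ≈ 1.979 bits/symbol.

1.979 bits/symbol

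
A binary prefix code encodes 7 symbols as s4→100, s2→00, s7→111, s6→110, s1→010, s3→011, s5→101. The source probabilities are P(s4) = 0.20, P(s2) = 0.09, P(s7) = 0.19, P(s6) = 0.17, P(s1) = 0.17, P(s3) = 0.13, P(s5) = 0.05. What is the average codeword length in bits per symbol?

2.91 bits/symbol

L̄ = Σ pᵢ·ℓᵢ = 0.20·3 + 0.09·2 + 0.19·3 + 0.17·3 + 0.17·3 + 0.13·3 + 0.05·3 = 2.91 bits/symbol.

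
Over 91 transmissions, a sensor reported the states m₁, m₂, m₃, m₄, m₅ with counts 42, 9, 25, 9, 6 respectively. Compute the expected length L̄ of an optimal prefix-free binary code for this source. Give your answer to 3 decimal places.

Probabilities are the counts divided by 91.
Repeatedly combine the two least-probable nodes; the expected code length is the sum of the merged weights.
merge 6/91 + 9/91 → 15/91
merge 9/91 + 15/91 → 24/91
merge 24/91 + 25/91 → 7/13
merge 6/13 + 7/13 → 1
L = 15/91 + 24/91 + 7/13 + 1 = 179/91 ≈ 1.967 bits/symbol.

1.967 bits/symbol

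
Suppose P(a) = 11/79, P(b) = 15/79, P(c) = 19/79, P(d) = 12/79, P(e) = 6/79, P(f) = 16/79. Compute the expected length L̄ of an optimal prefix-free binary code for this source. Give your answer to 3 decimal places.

Repeatedly combine the two least-probable nodes; the expected code length is the sum of the merged weights.
merge 6/79 + 11/79 → 17/79
merge 12/79 + 15/79 → 27/79
merge 16/79 + 17/79 → 33/79
merge 19/79 + 27/79 → 46/79
merge 33/79 + 46/79 → 1
L = 17/79 + 27/79 + 33/79 + 46/79 + 1 = 202/79 ≈ 2.557 bits/symbol.

2.557 bits/symbol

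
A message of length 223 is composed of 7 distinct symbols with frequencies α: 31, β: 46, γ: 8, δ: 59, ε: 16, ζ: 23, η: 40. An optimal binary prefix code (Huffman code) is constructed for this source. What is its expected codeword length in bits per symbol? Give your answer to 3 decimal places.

Probabilities are the counts divided by 223.
Repeatedly combine the two least-probable nodes; the expected code length is the sum of the merged weights.
merge 8/223 + 16/223 → 24/223
merge 23/223 + 24/223 → 47/223
merge 31/223 + 40/223 → 71/223
merge 46/223 + 47/223 → 93/223
merge 59/223 + 71/223 → 130/223
merge 93/223 + 130/223 → 1
L = 24/223 + 47/223 + 71/223 + 93/223 + 130/223 + 1 = 588/223 ≈ 2.637 bits/symbol.

2.637 bits/symbol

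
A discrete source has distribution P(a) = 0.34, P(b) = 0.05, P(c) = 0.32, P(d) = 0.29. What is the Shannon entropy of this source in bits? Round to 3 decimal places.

1.789 bits

H = −Σ pᵢ log₂ pᵢ.
−0.34·log₂(0.34) = 0.5292
−0.05·log₂(0.05) = 0.2161
−0.32·log₂(0.32) = 0.5260
−0.29·log₂(0.29) = 0.5179
Sum ≈ 1.7892 → 1.789 bits.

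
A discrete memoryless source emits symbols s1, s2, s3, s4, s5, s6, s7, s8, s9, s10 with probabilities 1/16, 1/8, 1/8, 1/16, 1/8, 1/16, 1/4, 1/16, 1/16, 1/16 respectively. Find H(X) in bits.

3.125 bits

Each probability is a power of 1/2, so log₂(1/p) is an integer.
H = Σ p·log₂(1/p) = 1/16·4 + 1/8·3 + 1/8·3 + 1/16·4 + 1/8·3 + 1/16·4 + 1/4·2 + 1/16·4 + 1/16·4 + 1/16·4 = 3.125 bits.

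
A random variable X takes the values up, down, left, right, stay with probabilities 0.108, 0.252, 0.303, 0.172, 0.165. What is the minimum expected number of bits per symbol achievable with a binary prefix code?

Repeatedly combine the two least-probable nodes; the expected code length is the sum of the merged weights.
merge 27/250 + 33/200 → 273/1000
merge 43/250 + 63/250 → 53/125
merge 273/1000 + 303/1000 → 72/125
merge 53/125 + 72/125 → 1
L = 273/1000 + 53/125 + 72/125 + 1 = 2273/1000 = 2.273 bits/symbol.

2.273 bits/symbol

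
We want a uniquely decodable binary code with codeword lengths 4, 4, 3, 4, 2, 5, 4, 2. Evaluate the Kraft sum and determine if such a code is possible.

0.90625; yes

With common denominator 2^5 = 32: Σ 2^(−ℓᵢ) = 2/32 + 2/32 + 4/32 + 2/32 + 8/32 + 1/32 + 2/32 + 8/32 = 29/32 = 0.90625.
Kraft's inequality requires Σ ≤ 1; here Σ = 0.90625 ≤ 1, so such a prefix code exists.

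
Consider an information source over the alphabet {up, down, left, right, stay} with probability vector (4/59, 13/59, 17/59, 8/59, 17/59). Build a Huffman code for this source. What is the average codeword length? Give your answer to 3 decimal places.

2.203 bits/symbol

Repeatedly combine the two least-probable nodes; the expected code length is the sum of the merged weights.
merge 4/59 + 8/59 → 12/59
merge 12/59 + 13/59 → 25/59
merge 17/59 + 17/59 → 34/59
merge 25/59 + 34/59 → 1
L = 12/59 + 25/59 + 34/59 + 1 = 130/59 ≈ 2.203 bits/symbol.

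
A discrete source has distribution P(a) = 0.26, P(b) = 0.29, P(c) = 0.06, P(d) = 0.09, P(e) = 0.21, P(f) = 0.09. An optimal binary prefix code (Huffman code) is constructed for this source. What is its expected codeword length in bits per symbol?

2.39 bits/symbol

Repeatedly combine the two least-probable nodes; the expected code length is the sum of the merged weights.
merge 3/50 + 9/100 → 3/20
merge 9/100 + 3/20 → 6/25
merge 21/100 + 6/25 → 9/20
merge 13/50 + 29/100 → 11/20
merge 9/20 + 11/20 → 1
L = 3/20 + 6/25 + 9/20 + 11/20 + 1 = 239/100 = 2.39 bits/symbol.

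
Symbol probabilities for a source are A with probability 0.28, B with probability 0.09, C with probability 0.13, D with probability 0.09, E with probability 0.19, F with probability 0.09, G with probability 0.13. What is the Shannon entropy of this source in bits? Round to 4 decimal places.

H = −Σ pᵢ log₂ pᵢ.
−0.28·log₂(0.28) = 0.5142
−0.09·log₂(0.09) = 0.3127
−0.13·log₂(0.13) = 0.3826
−0.09·log₂(0.09) = 0.3127
−0.19·log₂(0.19) = 0.4552
−0.09·log₂(0.09) = 0.3127
−0.13·log₂(0.13) = 0.3826
Sum ≈ 2.6727 → 2.6727 bits.

2.6727 bits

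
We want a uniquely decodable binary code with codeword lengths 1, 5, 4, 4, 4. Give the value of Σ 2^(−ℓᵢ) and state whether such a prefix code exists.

0.71875; yes

With common denominator 2^5 = 32: Σ 2^(−ℓᵢ) = 16/32 + 1/32 + 2/32 + 2/32 + 2/32 = 23/32 = 0.71875.
Kraft's inequality requires Σ ≤ 1; here Σ = 0.71875 ≤ 1, so such a prefix code exists.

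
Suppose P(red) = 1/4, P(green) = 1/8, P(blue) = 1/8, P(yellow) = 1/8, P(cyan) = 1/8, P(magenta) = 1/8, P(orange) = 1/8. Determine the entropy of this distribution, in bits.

2.75 bits

Each probability is a power of 1/2, so log₂(1/p) is an integer.
H = Σ p·log₂(1/p) = 1/4·2 + 1/8·3 + 1/8·3 + 1/8·3 + 1/8·3 + 1/8·3 + 1/8·3 = 2.75 bits.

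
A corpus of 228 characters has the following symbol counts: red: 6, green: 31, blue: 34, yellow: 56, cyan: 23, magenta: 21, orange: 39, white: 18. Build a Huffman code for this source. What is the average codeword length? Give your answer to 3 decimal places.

Probabilities are the counts divided by 228.
Repeatedly combine the two least-probable nodes; the expected code length is the sum of the merged weights.
merge 1/38 + 3/38 → 2/19
merge 7/76 + 23/228 → 11/57
merge 2/19 + 31/228 → 55/228
merge 17/114 + 13/76 → 73/228
merge 11/57 + 55/228 → 33/76
merge 14/57 + 73/228 → 43/76
merge 33/76 + 43/76 → 1
L = 2/19 + 11/57 + 55/228 + 73/228 + 33/76 + 43/76 + 1 = 163/57 ≈ 2.860 bits/symbol.

2.860 bits/symbol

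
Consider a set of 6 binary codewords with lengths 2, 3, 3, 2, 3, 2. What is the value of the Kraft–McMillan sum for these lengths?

With common denominator 2^3 = 8: Σ 2^(−ℓᵢ) = 2/8 + 1/8 + 1/8 + 2/8 + 1/8 + 2/8 = 9/8 = 1.125.

1.125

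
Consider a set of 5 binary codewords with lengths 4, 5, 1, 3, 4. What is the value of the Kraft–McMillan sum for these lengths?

With common denominator 2^5 = 32: Σ 2^(−ℓᵢ) = 2/32 + 1/32 + 16/32 + 4/32 + 2/32 = 25/32 = 0.78125.

0.78125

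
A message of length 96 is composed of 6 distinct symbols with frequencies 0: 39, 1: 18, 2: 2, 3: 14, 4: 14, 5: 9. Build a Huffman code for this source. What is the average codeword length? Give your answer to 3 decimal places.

2.302 bits/symbol

Probabilities are the counts divided by 96.
Repeatedly combine the two least-probable nodes; the expected code length is the sum of the merged weights.
merge 1/48 + 3/32 → 11/96
merge 11/96 + 7/48 → 25/96
merge 7/48 + 3/16 → 1/3
merge 25/96 + 1/3 → 19/32
merge 13/32 + 19/32 → 1
L = 11/96 + 25/96 + 1/3 + 19/32 + 1 = 221/96 ≈ 2.302 bits/symbol.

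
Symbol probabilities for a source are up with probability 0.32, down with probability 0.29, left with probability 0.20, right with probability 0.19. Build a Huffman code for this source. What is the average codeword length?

2 bits/symbol

Repeatedly combine the two least-probable nodes; the expected code length is the sum of the merged weights.
merge 19/100 + 1/5 → 39/100
merge 29/100 + 8/25 → 61/100
merge 39/100 + 61/100 → 1
L = 39/100 + 61/100 + 1 = 2 bits/symbol.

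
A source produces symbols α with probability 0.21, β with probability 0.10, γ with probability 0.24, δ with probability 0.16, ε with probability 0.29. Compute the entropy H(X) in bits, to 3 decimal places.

H = −Σ pᵢ log₂ pᵢ.
−0.21·log₂(0.21) = 0.4728
−0.10·log₂(0.10) = 0.3322
−0.24·log₂(0.24) = 0.4941
−0.16·log₂(0.16) = 0.4230
−0.29·log₂(0.29) = 0.5179
Sum ≈ 2.2401 → 2.240 bits.

2.240 bits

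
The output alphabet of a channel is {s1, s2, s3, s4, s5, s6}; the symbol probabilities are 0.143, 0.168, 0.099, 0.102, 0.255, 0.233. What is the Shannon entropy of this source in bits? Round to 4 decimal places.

H = −Σ pᵢ log₂ pᵢ.
−0.143·log₂(0.143) = 0.4012
−0.168·log₂(0.168) = 0.4323
−0.099·log₂(0.099) = 0.3303
−0.102·log₂(0.102) = 0.3359
−0.255·log₂(0.255) = 0.5027
−0.233·log₂(0.233) = 0.4897
Sum ≈ 2.4922 → 2.4922 bits.

2.4922 bits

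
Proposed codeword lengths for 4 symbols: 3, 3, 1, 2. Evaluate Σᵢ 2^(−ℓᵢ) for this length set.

With common denominator 2^3 = 8: Σ 2^(−ℓᵢ) = 1/8 + 1/8 + 4/8 + 2/8 = 8/8 = 1.

1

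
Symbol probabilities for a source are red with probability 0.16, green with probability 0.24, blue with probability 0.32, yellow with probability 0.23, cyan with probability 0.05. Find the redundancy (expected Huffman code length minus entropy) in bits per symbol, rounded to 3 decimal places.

0.063 bits

Entropy H = −Σ p log₂ p ≈ 2.1469 bits.
Huffman merges: 1/20+4/25→21/100; 21/100+23/100→11/25; 6/25+8/25→14/25; 11/25+14/25→1. L = 221/100 ≈ 2.2100.
L − H = 2.2100 − 2.1469 = 0.063 bits.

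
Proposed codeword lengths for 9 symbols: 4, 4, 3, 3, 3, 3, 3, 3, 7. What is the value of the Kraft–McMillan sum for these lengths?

0.8828125

With common denominator 2^7 = 128: Σ 2^(−ℓᵢ) = 8/128 + 8/128 + 16/128 + 16/128 + 16/128 + 16/128 + 16/128 + 16/128 + 1/128 = 113/128 = 0.8828125.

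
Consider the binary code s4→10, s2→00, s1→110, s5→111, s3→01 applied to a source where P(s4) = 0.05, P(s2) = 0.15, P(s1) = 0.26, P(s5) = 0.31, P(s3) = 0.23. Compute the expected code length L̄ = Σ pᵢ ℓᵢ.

L̄ = Σ pᵢ·ℓᵢ = 0.05·2 + 0.15·2 + 0.26·3 + 0.31·3 + 0.23·2 = 2.57 bits/symbol.

2.57 bits/symbol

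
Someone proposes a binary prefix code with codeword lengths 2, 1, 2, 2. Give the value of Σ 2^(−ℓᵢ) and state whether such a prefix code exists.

With common denominator 2^2 = 4: Σ 2^(−ℓᵢ) = 1/4 + 2/4 + 1/4 + 1/4 = 5/4 = 1.25.
Kraft's inequality requires Σ ≤ 1; here Σ = 1.25 > 1, so no such prefix code exists.

1.25; no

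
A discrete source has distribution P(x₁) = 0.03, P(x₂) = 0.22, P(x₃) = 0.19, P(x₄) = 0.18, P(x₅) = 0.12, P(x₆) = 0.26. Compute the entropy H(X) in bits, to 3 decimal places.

H = −Σ pᵢ log₂ pᵢ.
−0.03·log₂(0.03) = 0.1518
−0.22·log₂(0.22) = 0.4806
−0.19·log₂(0.19) = 0.4552
−0.18·log₂(0.18) = 0.4453
−0.12·log₂(0.12) = 0.3671
−0.26·log₂(0.26) = 0.5053
Sum ≈ 2.4052 → 2.405 bits.

2.405 bits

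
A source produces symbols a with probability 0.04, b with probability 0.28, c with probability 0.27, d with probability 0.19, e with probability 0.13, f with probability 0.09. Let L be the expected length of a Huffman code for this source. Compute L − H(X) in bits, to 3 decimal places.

0.029 bits

Entropy H = −Σ p log₂ p ≈ 2.3605 bits.
Huffman merges: 1/25+9/100→13/100; 13/100+13/100→13/50; 19/100+13/50→9/20; 27/100+7/25→11/20; 9/20+11/20→1. L = 239/100 ≈ 2.3900.
L − H = 2.3900 − 2.3605 = 0.029 bits.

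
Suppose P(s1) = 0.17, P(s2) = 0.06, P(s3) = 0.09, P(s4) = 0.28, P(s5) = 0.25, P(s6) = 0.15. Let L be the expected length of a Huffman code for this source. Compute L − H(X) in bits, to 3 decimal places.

Entropy H = −Σ p log₂ p ≈ 2.4155 bits.
Huffman merges: 3/50+9/100→3/20; 3/20+3/20→3/10; 17/100+1/4→21/50; 7/25+3/10→29/50; 21/50+29/50→1. L = 49/20 ≈ 2.4500.
L − H = 2.4500 − 2.4155 = 0.034 bits.

0.034 bits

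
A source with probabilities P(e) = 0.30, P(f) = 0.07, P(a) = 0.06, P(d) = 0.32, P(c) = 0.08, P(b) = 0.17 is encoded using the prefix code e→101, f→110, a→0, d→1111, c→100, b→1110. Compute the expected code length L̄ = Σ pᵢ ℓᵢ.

3.37 bits/symbol

L̄ = Σ pᵢ·ℓᵢ = 0.30·3 + 0.07·3 + 0.06·1 + 0.32·4 + 0.08·3 + 0.17·4 = 3.37 bits/symbol.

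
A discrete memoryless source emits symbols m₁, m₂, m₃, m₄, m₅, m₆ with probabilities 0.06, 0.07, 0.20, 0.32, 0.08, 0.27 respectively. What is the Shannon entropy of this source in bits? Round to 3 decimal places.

2.304 bits

H = −Σ pᵢ log₂ pᵢ.
−0.06·log₂(0.06) = 0.2435
−0.07·log₂(0.07) = 0.2686
−0.20·log₂(0.20) = 0.4644
−0.32·log₂(0.32) = 0.5260
−0.08·log₂(0.08) = 0.2915
−0.27·log₂(0.27) = 0.5100
Sum ≈ 2.3040 → 2.304 bits.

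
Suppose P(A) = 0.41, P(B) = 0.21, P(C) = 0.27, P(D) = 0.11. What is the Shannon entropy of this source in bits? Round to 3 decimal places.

1.861 bits

H = −Σ pᵢ log₂ pᵢ.
−0.41·log₂(0.41) = 0.5274
−0.21·log₂(0.21) = 0.4728
−0.27·log₂(0.27) = 0.5100
−0.11·log₂(0.11) = 0.3503
Sum ≈ 1.8605 → 1.861 bits.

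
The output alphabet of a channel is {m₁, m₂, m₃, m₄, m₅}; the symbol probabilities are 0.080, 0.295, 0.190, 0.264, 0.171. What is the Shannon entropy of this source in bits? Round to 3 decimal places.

H = −Σ pᵢ log₂ pᵢ.
−0.080·log₂(0.080) = 0.2915
−0.295·log₂(0.295) = 0.5196
−0.190·log₂(0.190) = 0.4552
−0.264·log₂(0.264) = 0.5072
−0.171·log₂(0.171) = 0.4357
Sum ≈ 2.2092 → 2.209 bits.

2.209 bits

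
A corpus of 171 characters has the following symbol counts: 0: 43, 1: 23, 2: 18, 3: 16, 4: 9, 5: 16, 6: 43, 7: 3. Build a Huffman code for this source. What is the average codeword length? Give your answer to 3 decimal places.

Probabilities are the counts divided by 171.
Repeatedly combine the two least-probable nodes; the expected code length is the sum of the merged weights.
merge 1/57 + 1/19 → 4/57
merge 4/57 + 16/171 → 28/171
merge 16/171 + 2/19 → 34/171
merge 23/171 + 28/171 → 17/57
merge 34/171 + 43/171 → 77/171
merge 43/171 + 17/57 → 94/171
merge 77/171 + 94/171 → 1
L = 4/57 + 28/171 + 34/171 + 17/57 + 77/171 + 94/171 + 1 = 467/171 ≈ 2.731 bits/symbol.

2.731 bits/symbol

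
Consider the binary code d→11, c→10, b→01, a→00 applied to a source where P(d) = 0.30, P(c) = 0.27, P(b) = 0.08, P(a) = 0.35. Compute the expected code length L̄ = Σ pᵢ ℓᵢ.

L̄ = Σ pᵢ·ℓᵢ = 0.30·2 + 0.27·2 + 0.08·2 + 0.35·2 = 2 bits/symbol.

2 bits/symbol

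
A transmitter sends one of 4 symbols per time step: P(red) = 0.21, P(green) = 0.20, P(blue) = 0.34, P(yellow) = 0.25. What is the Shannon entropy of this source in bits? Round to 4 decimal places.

1.9664 bits

H = −Σ pᵢ log₂ pᵢ.
−0.21·log₂(0.21) = 0.4728
−0.20·log₂(0.20) = 0.4644
−0.34·log₂(0.34) = 0.5292
−0.25·log₂(0.25) = 0.5000
Sum ≈ 1.9664 → 1.9664 bits.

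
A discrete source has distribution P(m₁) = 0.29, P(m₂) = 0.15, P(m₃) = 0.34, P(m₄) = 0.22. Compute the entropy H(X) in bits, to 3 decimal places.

1.938 bits

H = −Σ pᵢ log₂ pᵢ.
−0.29·log₂(0.29) = 0.5179
−0.15·log₂(0.15) = 0.4105
−0.34·log₂(0.34) = 0.5292
−0.22·log₂(0.22) = 0.4806
Sum ≈ 1.9382 → 1.938 bits.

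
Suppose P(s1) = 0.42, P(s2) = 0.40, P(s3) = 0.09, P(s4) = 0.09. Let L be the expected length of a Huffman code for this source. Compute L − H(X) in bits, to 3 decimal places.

Entropy H = −Σ p log₂ p ≈ 1.6797 bits.
Huffman merges: 9/100+9/100→9/50; 9/50+2/5→29/50; 21/50+29/50→1. L = 44/25 ≈ 1.7600.
L − H = 1.7600 − 1.6797 = 0.080 bits.

0.080 bits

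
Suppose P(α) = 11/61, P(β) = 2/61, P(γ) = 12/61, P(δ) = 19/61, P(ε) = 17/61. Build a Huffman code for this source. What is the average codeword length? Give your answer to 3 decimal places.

Repeatedly combine the two least-probable nodes; the expected code length is the sum of the merged weights.
merge 2/61 + 11/61 → 13/61
merge 12/61 + 13/61 → 25/61
merge 17/61 + 19/61 → 36/61
merge 25/61 + 36/61 → 1
L = 13/61 + 25/61 + 36/61 + 1 = 135/61 ≈ 2.213 bits/symbol.

2.213 bits/symbol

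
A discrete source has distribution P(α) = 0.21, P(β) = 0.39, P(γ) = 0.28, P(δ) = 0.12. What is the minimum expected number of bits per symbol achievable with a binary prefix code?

Repeatedly combine the two least-probable nodes; the expected code length is the sum of the merged weights.
merge 3/25 + 21/100 → 33/100
merge 7/25 + 33/100 → 61/100
merge 39/100 + 61/100 → 1
L = 33/100 + 61/100 + 1 = 97/50 = 1.94 bits/symbol.

1.94 bits/symbol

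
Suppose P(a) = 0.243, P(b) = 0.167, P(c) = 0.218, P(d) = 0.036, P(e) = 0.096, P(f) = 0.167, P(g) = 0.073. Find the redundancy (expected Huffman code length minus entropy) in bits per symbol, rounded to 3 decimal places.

0.038 bits

Entropy H = −Σ p log₂ p ≈ 2.6103 bits.
Huffman merges: 9/250+73/1000→109/1000; 12/125+109/1000→41/200; 167/1000+167/1000→167/500; 41/200+109/500→423/1000; 243/1000+167/500→577/1000; 423/1000+577/1000→1. L = 331/125 ≈ 2.6480.
L − H = 2.6480 − 2.6103 = 0.038 bits.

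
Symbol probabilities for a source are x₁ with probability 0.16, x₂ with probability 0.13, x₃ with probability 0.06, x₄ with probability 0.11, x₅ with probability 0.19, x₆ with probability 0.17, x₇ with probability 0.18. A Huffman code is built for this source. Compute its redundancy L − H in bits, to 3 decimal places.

Entropy H = −Σ p log₂ p ≈ 2.7346 bits.
Huffman merges: 3/50+11/100→17/100; 13/100+4/25→29/100; 17/100+17/100→17/50; 9/50+19/100→37/100; 29/100+17/50→63/100; 37/100+63/100→1. L = 14/5 ≈ 2.8000.
L − H = 2.8000 − 2.7346 = 0.065 bits.

0.065 bits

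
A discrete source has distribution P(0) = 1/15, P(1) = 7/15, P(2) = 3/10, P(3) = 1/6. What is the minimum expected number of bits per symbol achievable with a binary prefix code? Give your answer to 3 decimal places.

Repeatedly combine the two least-probable nodes; the expected code length is the sum of the merged weights.
merge 1/15 + 1/6 → 7/30
merge 7/30 + 3/10 → 8/15
merge 7/15 + 8/15 → 1
L = 7/30 + 8/15 + 1 = 53/30 ≈ 1.767 bits/symbol.

1.767 bits/symbol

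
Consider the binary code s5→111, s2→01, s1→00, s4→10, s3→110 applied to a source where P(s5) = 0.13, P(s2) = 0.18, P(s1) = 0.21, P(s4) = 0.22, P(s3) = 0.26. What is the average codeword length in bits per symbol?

L̄ = Σ pᵢ·ℓᵢ = 0.13·3 + 0.18·2 + 0.21·2 + 0.22·2 + 0.26·3 = 2.39 bits/symbol.

2.39 bits/symbol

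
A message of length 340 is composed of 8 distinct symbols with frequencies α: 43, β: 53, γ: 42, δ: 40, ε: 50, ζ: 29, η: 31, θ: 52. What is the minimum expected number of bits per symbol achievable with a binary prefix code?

Probabilities are the counts divided by 340.
Repeatedly combine the two least-probable nodes; the expected code length is the sum of the merged weights.
merge 29/340 + 31/340 → 3/17
merge 2/17 + 21/170 → 41/170
merge 43/340 + 5/34 → 93/340
merge 13/85 + 53/340 → 21/68
merge 3/17 + 41/170 → 71/170
merge 93/340 + 21/68 → 99/170
merge 71/170 + 99/170 → 1
L = 3/17 + 41/170 + 93/340 + 21/68 + 71/170 + 99/170 + 1 = 3 bits/symbol.

3 bits/symbol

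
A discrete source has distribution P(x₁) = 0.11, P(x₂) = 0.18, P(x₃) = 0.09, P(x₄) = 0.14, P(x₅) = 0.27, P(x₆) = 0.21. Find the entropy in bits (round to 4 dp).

H = −Σ pᵢ log₂ pᵢ.
−0.11·log₂(0.11) = 0.3503
−0.18·log₂(0.18) = 0.4453
−0.09·log₂(0.09) = 0.3127
−0.14·log₂(0.14) = 0.3971
−0.27·log₂(0.27) = 0.5100
−0.21·log₂(0.21) = 0.4728
Sum ≈ 2.4882 → 2.4882 bits.

2.4882 bits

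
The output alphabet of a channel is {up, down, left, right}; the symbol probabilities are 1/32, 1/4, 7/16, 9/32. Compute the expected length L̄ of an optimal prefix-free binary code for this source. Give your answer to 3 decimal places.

1.844 bits/symbol

Repeatedly combine the two least-probable nodes; the expected code length is the sum of the merged weights.
merge 1/32 + 1/4 → 9/32
merge 9/32 + 9/32 → 9/16
merge 7/16 + 9/16 → 1
L = 9/32 + 9/16 + 1 = 59/32 ≈ 1.844 bits/symbol.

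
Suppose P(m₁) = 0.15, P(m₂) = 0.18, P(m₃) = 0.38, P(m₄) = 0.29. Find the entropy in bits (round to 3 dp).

H = −Σ pᵢ log₂ pᵢ.
−0.15·log₂(0.15) = 0.4105
−0.18·log₂(0.18) = 0.4453
−0.38·log₂(0.38) = 0.5305
−0.29·log₂(0.29) = 0.5179
Sum ≈ 1.9042 → 1.904 bits.

1.904 bits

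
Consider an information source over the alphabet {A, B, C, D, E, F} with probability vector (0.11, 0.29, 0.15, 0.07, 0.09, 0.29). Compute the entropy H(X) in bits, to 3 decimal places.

H = −Σ pᵢ log₂ pᵢ.
−0.11·log₂(0.11) = 0.3503
−0.29·log₂(0.29) = 0.5179
−0.15·log₂(0.15) = 0.4105
−0.07·log₂(0.07) = 0.2686
−0.09·log₂(0.09) = 0.3127
−0.29·log₂(0.29) = 0.5179
Sum ≈ 2.3778 → 2.378 bits.

2.378 bits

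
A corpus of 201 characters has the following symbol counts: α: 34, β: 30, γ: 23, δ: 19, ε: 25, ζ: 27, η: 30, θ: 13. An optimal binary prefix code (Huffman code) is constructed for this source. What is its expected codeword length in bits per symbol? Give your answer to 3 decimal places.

2.990 bits/symbol

Probabilities are the counts divided by 201.
Repeatedly combine the two least-probable nodes; the expected code length is the sum of the merged weights.
merge 13/201 + 19/201 → 32/201
merge 23/201 + 25/201 → 16/67
merge 9/67 + 10/67 → 19/67
merge 10/67 + 32/201 → 62/201
merge 34/201 + 16/67 → 82/201
merge 19/67 + 62/201 → 119/201
merge 82/201 + 119/201 → 1
L = 32/201 + 16/67 + 19/67 + 62/201 + 82/201 + 119/201 + 1 = 601/201 ≈ 2.990 bits/symbol.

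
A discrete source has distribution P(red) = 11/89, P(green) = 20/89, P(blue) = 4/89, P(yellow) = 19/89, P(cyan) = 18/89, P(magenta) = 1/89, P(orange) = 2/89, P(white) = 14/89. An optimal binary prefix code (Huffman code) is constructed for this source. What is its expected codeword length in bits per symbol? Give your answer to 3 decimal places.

2.674 bits/symbol

Repeatedly combine the two least-probable nodes; the expected code length is the sum of the merged weights.
merge 1/89 + 2/89 → 3/89
merge 3/89 + 4/89 → 7/89
merge 7/89 + 11/89 → 18/89
merge 14/89 + 18/89 → 32/89
merge 18/89 + 19/89 → 37/89
merge 20/89 + 32/89 → 52/89
merge 37/89 + 52/89 → 1
L = 3/89 + 7/89 + 18/89 + 32/89 + 37/89 + 52/89 + 1 = 238/89 ≈ 2.674 bits/symbol.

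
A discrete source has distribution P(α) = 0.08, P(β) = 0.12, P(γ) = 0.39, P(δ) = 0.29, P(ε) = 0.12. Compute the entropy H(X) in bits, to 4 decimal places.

2.0733 bits

H = −Σ pᵢ log₂ pᵢ.
−0.08·log₂(0.08) = 0.2915
−0.12·log₂(0.12) = 0.3671
−0.39·log₂(0.39) = 0.5298
−0.29·log₂(0.29) = 0.5179
−0.12·log₂(0.12) = 0.3671
Sum ≈ 2.0733 → 2.0733 bits.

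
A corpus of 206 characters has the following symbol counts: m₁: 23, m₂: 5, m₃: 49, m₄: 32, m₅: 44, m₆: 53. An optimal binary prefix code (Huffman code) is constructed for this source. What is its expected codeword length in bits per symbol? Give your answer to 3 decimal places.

Probabilities are the counts divided by 206.
Repeatedly combine the two least-probable nodes; the expected code length is the sum of the merged weights.
merge 5/206 + 23/206 → 14/103
merge 14/103 + 16/103 → 30/103
merge 22/103 + 49/206 → 93/206
merge 53/206 + 30/103 → 113/206
merge 93/206 + 113/206 → 1
L = 14/103 + 30/103 + 93/206 + 113/206 + 1 = 250/103 ≈ 2.427 bits/symbol.

2.427 bits/symbol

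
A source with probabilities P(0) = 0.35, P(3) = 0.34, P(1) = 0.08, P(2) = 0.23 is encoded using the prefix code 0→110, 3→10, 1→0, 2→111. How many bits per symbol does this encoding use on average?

L̄ = Σ pᵢ·ℓᵢ = 0.35·3 + 0.34·2 + 0.08·1 + 0.23·3 = 2.5 bits/symbol.

2.5 bits/symbol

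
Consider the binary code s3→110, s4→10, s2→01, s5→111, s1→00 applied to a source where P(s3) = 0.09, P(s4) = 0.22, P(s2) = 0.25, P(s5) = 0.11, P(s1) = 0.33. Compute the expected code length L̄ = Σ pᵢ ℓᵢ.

L̄ = Σ pᵢ·ℓᵢ = 0.09·3 + 0.22·2 + 0.25·2 + 0.11·3 + 0.33·2 = 2.2 bits/symbol.

2.2 bits/symbol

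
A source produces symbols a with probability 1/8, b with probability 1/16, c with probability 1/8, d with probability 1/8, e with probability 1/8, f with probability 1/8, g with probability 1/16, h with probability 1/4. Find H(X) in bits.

Each probability is a power of 1/2, so log₂(1/p) is an integer.
H = Σ p·log₂(1/p) = 1/8·3 + 1/16·4 + 1/8·3 + 1/8·3 + 1/8·3 + 1/8·3 + 1/16·4 + 1/4·2 = 2.875 bits.

2.875 bits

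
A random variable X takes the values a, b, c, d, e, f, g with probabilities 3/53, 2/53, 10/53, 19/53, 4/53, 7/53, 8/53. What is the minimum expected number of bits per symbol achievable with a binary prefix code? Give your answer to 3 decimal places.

2.547 bits/symbol

Repeatedly combine the two least-probable nodes; the expected code length is the sum of the merged weights.
merge 2/53 + 3/53 → 5/53
merge 4/53 + 5/53 → 9/53
merge 7/53 + 8/53 → 15/53
merge 9/53 + 10/53 → 19/53
merge 15/53 + 19/53 → 34/53
merge 19/53 + 34/53 → 1
L = 5/53 + 9/53 + 15/53 + 19/53 + 34/53 + 1 = 135/53 ≈ 2.547 bits/symbol.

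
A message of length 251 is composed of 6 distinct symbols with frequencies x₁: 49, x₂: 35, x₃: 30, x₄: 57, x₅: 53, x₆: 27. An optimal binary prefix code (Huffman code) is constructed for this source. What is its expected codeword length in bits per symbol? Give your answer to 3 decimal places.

2.562 bits/symbol

Probabilities are the counts divided by 251.
Repeatedly combine the two least-probable nodes; the expected code length is the sum of the merged weights.
merge 27/251 + 30/251 → 57/251
merge 35/251 + 49/251 → 84/251
merge 53/251 + 57/251 → 110/251
merge 57/251 + 84/251 → 141/251
merge 110/251 + 141/251 → 1
L = 57/251 + 84/251 + 110/251 + 141/251 + 1 = 643/251 ≈ 2.562 bits/symbol.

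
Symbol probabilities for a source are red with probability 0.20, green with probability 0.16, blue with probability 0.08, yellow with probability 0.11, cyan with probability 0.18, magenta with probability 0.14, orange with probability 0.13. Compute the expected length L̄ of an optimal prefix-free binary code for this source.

Repeatedly combine the two least-probable nodes; the expected code length is the sum of the merged weights.
merge 2/25 + 11/100 → 19/100
merge 13/100 + 7/50 → 27/100
merge 4/25 + 9/50 → 17/50
merge 19/100 + 1/5 → 39/100
merge 27/100 + 17/50 → 61/100
merge 39/100 + 61/100 → 1
L = 19/100 + 27/100 + 17/50 + 39/100 + 61/100 + 1 = 14/5 = 2.8 bits/symbol.

2.8 bits/symbol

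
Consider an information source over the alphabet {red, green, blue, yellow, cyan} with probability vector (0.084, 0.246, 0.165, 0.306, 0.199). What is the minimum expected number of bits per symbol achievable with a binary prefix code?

2.249 bits/symbol

Repeatedly combine the two least-probable nodes; the expected code length is the sum of the merged weights.
merge 21/250 + 33/200 → 249/1000
merge 199/1000 + 123/500 → 89/200
merge 249/1000 + 153/500 → 111/200
merge 89/200 + 111/200 → 1
L = 249/1000 + 89/200 + 111/200 + 1 = 2249/1000 = 2.249 bits/symbol.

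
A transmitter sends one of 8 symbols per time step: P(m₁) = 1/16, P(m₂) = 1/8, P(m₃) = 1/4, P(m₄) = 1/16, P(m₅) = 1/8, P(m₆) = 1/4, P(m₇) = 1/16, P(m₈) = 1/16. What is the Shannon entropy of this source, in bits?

2.75 bits

Each probability is a power of 1/2, so log₂(1/p) is an integer.
H = Σ p·log₂(1/p) = 1/16·4 + 1/8·3 + 1/4·2 + 1/16·4 + 1/8·3 + 1/4·2 + 1/16·4 + 1/16·4 = 2.75 bits.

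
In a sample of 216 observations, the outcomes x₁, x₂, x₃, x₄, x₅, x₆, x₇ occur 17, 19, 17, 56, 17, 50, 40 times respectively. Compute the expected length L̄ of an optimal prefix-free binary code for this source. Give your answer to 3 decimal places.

Probabilities are the counts divided by 216.
Repeatedly combine the two least-probable nodes; the expected code length is the sum of the merged weights.
merge 17/216 + 17/216 → 17/108
merge 17/216 + 19/216 → 1/6
merge 17/108 + 1/6 → 35/108
merge 5/27 + 25/108 → 5/12
merge 7/27 + 35/108 → 7/12
merge 5/12 + 7/12 → 1
L = 17/108 + 1/6 + 35/108 + 5/12 + 7/12 + 1 = 143/54 ≈ 2.648 bits/symbol.

2.648 bits/symbol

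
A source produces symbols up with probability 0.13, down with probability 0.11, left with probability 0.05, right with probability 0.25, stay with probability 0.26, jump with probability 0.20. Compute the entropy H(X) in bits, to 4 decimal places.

2.4187 bits

H = −Σ pᵢ log₂ pᵢ.
−0.13·log₂(0.13) = 0.3826
−0.11·log₂(0.11) = 0.3503
−0.05·log₂(0.05) = 0.2161
−0.25·log₂(0.25) = 0.5000
−0.26·log₂(0.26) = 0.5053
−0.20·log₂(0.20) = 0.4644
Sum ≈ 2.4187 → 2.4187 bits.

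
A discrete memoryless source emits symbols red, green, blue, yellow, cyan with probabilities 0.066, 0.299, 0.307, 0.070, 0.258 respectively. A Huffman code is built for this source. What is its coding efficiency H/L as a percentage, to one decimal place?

Entropy H = −Σ p log₂ p ≈ 2.0755 bits.
Huffman merges: 33/500+7/100→17/125; 17/125+129/500→197/500; 299/1000+307/1000→303/500; 197/500+303/500→1. L = 267/125 ≈ 2.1360.
Efficiency = H/L = 2.0755/2.1360 = 97.2%.

97.2%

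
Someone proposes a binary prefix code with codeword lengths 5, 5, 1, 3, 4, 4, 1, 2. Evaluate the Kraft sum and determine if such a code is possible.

1.5625; no

With common denominator 2^5 = 32: Σ 2^(−ℓᵢ) = 1/32 + 1/32 + 16/32 + 4/32 + 2/32 + 2/32 + 16/32 + 8/32 = 50/32 = 1.5625.
Kraft's inequality requires Σ ≤ 1; here Σ = 1.5625 > 1, so no such prefix code exists.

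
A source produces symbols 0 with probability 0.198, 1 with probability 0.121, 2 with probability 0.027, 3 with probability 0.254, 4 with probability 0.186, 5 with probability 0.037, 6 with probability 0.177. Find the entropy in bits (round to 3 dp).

2.544 bits

H = −Σ pᵢ log₂ pᵢ.
−0.198·log₂(0.198) = 0.4626
−0.121·log₂(0.121) = 0.3687
−0.027·log₂(0.027) = 0.1407
−0.254·log₂(0.254) = 0.5022
−0.186·log₂(0.186) = 0.4514
−0.037·log₂(0.037) = 0.1760
−0.177·log₂(0.177) = 0.4422
Sum ≈ 2.5437 → 2.544 bits.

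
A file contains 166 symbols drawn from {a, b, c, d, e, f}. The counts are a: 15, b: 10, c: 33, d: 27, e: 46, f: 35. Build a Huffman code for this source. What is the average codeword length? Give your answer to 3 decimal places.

Probabilities are the counts divided by 166.
Repeatedly combine the two least-probable nodes; the expected code length is the sum of the merged weights.
merge 5/83 + 15/166 → 25/166
merge 25/166 + 27/166 → 26/83
merge 33/166 + 35/166 → 34/83
merge 23/83 + 26/83 → 49/83
merge 34/83 + 49/83 → 1
L = 25/166 + 26/83 + 34/83 + 49/83 + 1 = 409/166 ≈ 2.464 bits/symbol.

2.464 bits/symbol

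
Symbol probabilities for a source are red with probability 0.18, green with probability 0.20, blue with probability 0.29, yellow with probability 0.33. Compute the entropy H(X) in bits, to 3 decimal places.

H = −Σ pᵢ log₂ pᵢ.
−0.18·log₂(0.18) = 0.4453
−0.20·log₂(0.20) = 0.4644
−0.29·log₂(0.29) = 0.5179
−0.33·log₂(0.33) = 0.5278
Sum ≈ 1.9554 → 1.955 bits.

1.955 bits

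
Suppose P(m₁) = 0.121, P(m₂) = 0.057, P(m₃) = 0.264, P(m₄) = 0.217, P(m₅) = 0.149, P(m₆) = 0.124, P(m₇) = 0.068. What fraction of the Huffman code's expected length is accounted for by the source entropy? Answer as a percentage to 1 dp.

Entropy H = −Σ p log₂ p ≈ 2.6362 bits.
Huffman merges: 57/1000+17/250→1/8; 121/1000+31/250→49/200; 1/8+149/1000→137/500; 217/1000+49/200→231/500; 33/125+137/500→269/500; 231/500+269/500→1. L = 661/250 ≈ 2.6440.
Efficiency = H/L = 2.6362/2.6440 = 99.7%.

99.7%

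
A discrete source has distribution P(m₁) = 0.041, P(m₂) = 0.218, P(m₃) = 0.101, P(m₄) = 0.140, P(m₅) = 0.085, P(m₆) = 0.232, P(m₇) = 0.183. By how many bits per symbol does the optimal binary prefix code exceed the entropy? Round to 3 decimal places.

0.037 bits

Entropy H = −Σ p log₂ p ≈ 2.6389 bits.
Huffman merges: 41/1000+17/200→63/500; 101/1000+63/500→227/1000; 7/50+183/1000→323/1000; 109/500+227/1000→89/200; 29/125+323/1000→111/200; 89/200+111/200→1. L = 669/250 ≈ 2.6760.
L − H = 2.6760 − 2.6389 = 0.037 bits.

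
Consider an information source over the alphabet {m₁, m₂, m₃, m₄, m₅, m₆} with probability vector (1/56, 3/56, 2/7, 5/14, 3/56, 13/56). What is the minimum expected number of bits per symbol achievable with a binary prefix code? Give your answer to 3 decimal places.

Repeatedly combine the two least-probable nodes; the expected code length is the sum of the merged weights.
merge 1/56 + 3/56 → 1/14
merge 3/56 + 1/14 → 1/8
merge 1/8 + 13/56 → 5/14
merge 2/7 + 5/14 → 9/14
merge 5/14 + 9/14 → 1
L = 1/14 + 1/8 + 5/14 + 9/14 + 1 = 123/56 ≈ 2.196 bits/symbol.

2.196 bits/symbol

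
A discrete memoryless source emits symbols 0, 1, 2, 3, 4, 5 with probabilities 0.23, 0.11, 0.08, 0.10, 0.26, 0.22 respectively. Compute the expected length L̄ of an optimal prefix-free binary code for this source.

Repeatedly combine the two least-probable nodes; the expected code length is the sum of the merged weights.
merge 2/25 + 1/10 → 9/50
merge 11/100 + 9/50 → 29/100
merge 11/50 + 23/100 → 9/20
merge 13/50 + 29/100 → 11/20
merge 9/20 + 11/20 → 1
L = 9/50 + 29/100 + 9/20 + 11/20 + 1 = 247/100 = 2.47 bits/symbol.

2.47 bits/symbol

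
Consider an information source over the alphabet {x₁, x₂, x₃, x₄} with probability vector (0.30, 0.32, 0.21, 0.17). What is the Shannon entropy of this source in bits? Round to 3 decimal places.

H = −Σ pᵢ log₂ pᵢ.
−0.30·log₂(0.30) = 0.5211
−0.32·log₂(0.32) = 0.5260
−0.21·log₂(0.21) = 0.4728
−0.17·log₂(0.17) = 0.4346
Sum ≈ 1.9545 → 1.955 bits.

1.955 bits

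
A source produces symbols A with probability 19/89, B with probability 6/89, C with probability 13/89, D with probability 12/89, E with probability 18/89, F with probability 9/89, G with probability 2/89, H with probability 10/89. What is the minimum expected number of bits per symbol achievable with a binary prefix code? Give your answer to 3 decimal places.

2.865 bits/symbol

Repeatedly combine the two least-probable nodes; the expected code length is the sum of the merged weights.
merge 2/89 + 6/89 → 8/89
merge 8/89 + 9/89 → 17/89
merge 10/89 + 12/89 → 22/89
merge 13/89 + 17/89 → 30/89
merge 18/89 + 19/89 → 37/89
merge 22/89 + 30/89 → 52/89
merge 37/89 + 52/89 → 1
L = 8/89 + 17/89 + 22/89 + 30/89 + 37/89 + 52/89 + 1 = 255/89 ≈ 2.865 bits/symbol.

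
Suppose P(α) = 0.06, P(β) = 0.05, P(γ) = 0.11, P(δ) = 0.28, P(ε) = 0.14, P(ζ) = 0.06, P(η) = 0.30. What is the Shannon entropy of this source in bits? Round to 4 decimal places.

H = −Σ pᵢ log₂ pᵢ.
−0.06·log₂(0.06) = 0.2435
−0.05·log₂(0.05) = 0.2161
−0.11·log₂(0.11) = 0.3503
−0.28·log₂(0.28) = 0.5142
−0.14·log₂(0.14) = 0.3971
−0.06·log₂(0.06) = 0.2435
−0.30·log₂(0.30) = 0.5211
Sum ≈ 2.4859 → 2.4859 bits.

2.4859 bits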